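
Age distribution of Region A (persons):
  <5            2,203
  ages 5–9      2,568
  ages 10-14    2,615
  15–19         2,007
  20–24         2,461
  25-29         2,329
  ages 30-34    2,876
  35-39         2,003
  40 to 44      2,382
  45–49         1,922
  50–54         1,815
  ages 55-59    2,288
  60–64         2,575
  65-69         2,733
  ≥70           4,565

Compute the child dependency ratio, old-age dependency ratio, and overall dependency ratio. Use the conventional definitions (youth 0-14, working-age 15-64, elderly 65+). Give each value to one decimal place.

Youth dependency ratio: 32.6
Old-age dependency ratio: 32.2
Total dependency ratio: 64.8

0–14: 2,203 + 2,568 + 2,615 = 7,386
15–64: 2,007 + 2,461 + 2,329 + 2,876 + 2,003 + 2,382 + 1,922 + 1,815 + 2,288 + 2,575 = 22,658
65+: 2,733 + 4,565 = 7,298
Youth dependency ratio = 7,386 / 22,658 × 100 = 32.6
Old-age dependency ratio = 7,298 / 22,658 × 100 = 32.2
Total dependency ratio = (7,386 + 7,298) / 22,658 × 100 = 14,684 / 22,658 × 100 = 64.8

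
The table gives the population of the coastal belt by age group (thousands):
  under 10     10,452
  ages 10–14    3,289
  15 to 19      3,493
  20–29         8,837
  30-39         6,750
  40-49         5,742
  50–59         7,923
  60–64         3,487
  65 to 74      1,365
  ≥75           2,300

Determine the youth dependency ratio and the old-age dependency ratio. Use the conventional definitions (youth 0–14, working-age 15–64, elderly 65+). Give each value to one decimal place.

Youth dependency ratio: 37.9
Old-age dependency ratio: 10.1

0–14: 10,452 + 3,289 = 13,741
15–64: 3,493 + 8,837 + 6,750 + 5,742 + 7,923 + 3,487 = 36,232
65+: 1,365 + 2,300 = 3,665
Youth dependency ratio = 13,741 / 36,232 × 100 = 37.9
Old-age dependency ratio = 3,665 / 36,232 × 100 = 10.1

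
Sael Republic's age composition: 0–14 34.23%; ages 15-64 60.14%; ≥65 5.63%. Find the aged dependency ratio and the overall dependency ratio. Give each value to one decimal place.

Old-age dependency ratio: 9.4
Total dependency ratio: 66.3

Old-age dependency ratio = 5.63 / 60.14 × 100 = 9.4
Total dependency ratio = (34.23 + 5.63) / 60.14 × 100 = 39.86 / 60.14 × 100 = 66.3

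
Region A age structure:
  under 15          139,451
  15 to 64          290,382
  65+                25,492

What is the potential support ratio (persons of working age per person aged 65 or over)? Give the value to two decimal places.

Potential support ratio: 11.39

Potential support ratio = 290,382 / 25,492 = 11.39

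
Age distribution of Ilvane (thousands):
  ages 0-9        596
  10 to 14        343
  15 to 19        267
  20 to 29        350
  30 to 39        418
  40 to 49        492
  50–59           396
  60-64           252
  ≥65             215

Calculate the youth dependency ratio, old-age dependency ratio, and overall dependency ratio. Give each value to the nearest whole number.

Youth dependency ratio: 43
Old-age dependency ratio: 10
Total dependency ratio: 53

0–14: 596 + 343 = 939
15–64: 267 + 350 + 418 + 492 + 396 + 252 = 2,175
65+: 215
Youth dependency ratio = 939 / 2,175 × 100 = 43
Old-age dependency ratio = 215 / 2,175 × 100 = 10
Total dependency ratio = (939 + 215) / 2,175 × 100 = 1,154 / 2,175 × 100 = 53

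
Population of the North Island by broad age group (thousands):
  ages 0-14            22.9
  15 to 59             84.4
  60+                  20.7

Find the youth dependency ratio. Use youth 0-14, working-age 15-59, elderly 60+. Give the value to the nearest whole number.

Youth dependency ratio: 27

Youth dependency ratio = 22.9 / 84.4 × 100 = 27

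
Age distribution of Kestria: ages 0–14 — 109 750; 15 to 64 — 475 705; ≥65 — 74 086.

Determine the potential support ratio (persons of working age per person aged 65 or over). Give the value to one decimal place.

Potential support ratio: 6.4

Potential support ratio = 475 705 / 74 086 = 6.4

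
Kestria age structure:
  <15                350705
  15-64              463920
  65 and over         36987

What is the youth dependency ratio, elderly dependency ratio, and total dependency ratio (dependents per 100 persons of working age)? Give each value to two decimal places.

Youth dependency ratio: 75.60
Old-age dependency ratio: 7.97
Total dependency ratio: 83.57

Youth dependency ratio = 350705 / 463920 × 100 = 75.60
Old-age dependency ratio = 36987 / 463920 × 100 = 7.97
Total dependency ratio = (350705 + 36987) / 463920 × 100 = 387692 / 463920 × 100 = 83.57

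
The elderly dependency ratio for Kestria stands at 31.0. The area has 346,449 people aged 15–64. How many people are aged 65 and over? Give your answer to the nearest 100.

Old-age dependency ratio = elderly / working-age × 100
31.0 = E / 346,449 × 100
⇒ 107,400

Aged 65 and over: 107,400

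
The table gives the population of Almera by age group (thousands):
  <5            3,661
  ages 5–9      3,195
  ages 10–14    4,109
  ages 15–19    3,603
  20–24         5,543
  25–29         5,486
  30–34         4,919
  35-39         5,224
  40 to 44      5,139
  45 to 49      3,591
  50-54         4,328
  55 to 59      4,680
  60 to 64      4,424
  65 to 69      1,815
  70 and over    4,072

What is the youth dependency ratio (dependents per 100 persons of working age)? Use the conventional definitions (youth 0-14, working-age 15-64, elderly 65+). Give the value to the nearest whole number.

0–14: 3,661 + 3,195 + 4,109 = 10,965
15–64: 3,603 + 5,543 + 5,486 + 4,919 + 5,224 + 5,139 + 3,591 + 4,328 + 4,680 + 4,424 = 46,937
65+: 1,815 + 4,072 = 5,887
Youth dependency ratio = 10,965 / 46,937 × 100 = 23

Youth dependency ratio: 23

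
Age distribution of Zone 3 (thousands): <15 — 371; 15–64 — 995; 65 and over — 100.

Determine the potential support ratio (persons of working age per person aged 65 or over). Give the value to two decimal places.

Potential support ratio: 9.95

Potential support ratio = 995 / 100 = 9.95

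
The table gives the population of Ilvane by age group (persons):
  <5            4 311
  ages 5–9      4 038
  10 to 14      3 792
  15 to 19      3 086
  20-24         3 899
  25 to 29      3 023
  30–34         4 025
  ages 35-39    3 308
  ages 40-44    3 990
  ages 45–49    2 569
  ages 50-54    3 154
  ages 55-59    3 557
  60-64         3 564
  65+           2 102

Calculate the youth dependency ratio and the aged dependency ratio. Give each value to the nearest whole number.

Youth dependency ratio: 36
Old-age dependency ratio: 6

0–14: 4 311 + 4 038 + 3 792 = 12 141
15–64: 3 086 + 3 899 + 3 023 + 4 025 + 3 308 + 3 990 + 2 569 + 3 154 + 3 557 + 3 564 = 34 175
65+: 2 102
Youth dependency ratio = 12 141 / 34 175 × 100 = 36
Old-age dependency ratio = 2 102 / 34 175 × 100 = 6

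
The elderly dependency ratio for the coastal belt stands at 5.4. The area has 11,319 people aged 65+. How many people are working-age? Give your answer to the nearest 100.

Old-age dependency ratio = elderly / working-age × 100
5.4 = 11,319 / W × 100
⇒ 209,600

Working-age: 209,600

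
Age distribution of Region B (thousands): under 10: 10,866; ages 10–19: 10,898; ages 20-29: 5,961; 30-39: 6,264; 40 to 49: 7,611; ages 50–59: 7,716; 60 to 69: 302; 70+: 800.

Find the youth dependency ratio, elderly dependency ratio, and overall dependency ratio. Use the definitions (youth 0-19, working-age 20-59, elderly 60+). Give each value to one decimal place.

0–19: 10,866 + 10,898 = 21,764
20–59: 5,961 + 6,264 + 7,611 + 7,716 = 27,552
60+: 302 + 800 = 1,102
Youth dependency ratio = 21,764 / 27,552 × 100 = 79.0
Old-age dependency ratio = 1,102 / 27,552 × 100 = 4.0
Total dependency ratio = (21,764 + 1,102) / 27,552 × 100 = 22,866 / 27,552 × 100 = 83.0

Youth dependency ratio: 79.0
Old-age dependency ratio: 4.0
Total dependency ratio: 83.0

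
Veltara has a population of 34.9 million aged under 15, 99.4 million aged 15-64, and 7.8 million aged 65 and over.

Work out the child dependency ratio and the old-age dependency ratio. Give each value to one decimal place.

Youth dependency ratio = 34.9 / 99.4 × 100 = 35.1
Old-age dependency ratio = 7.8 / 99.4 × 100 = 7.8

Youth dependency ratio: 35.1
Old-age dependency ratio: 7.8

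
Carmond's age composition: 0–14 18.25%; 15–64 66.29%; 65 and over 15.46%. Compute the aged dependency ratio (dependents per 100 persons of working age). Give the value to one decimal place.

Old-age dependency ratio = 15.46 / 66.29 × 100 = 23.3

Old-age dependency ratio: 23.3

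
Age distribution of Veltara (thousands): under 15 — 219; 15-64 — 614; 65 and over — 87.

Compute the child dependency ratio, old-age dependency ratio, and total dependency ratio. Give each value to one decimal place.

Youth dependency ratio = 219 / 614 × 100 = 35.7
Old-age dependency ratio = 87 / 614 × 100 = 14.2
Total dependency ratio = (219 + 87) / 614 × 100 = 306 / 614 × 100 = 49.8

Youth dependency ratio: 35.7
Old-age dependency ratio: 14.2
Total dependency ratio: 49.8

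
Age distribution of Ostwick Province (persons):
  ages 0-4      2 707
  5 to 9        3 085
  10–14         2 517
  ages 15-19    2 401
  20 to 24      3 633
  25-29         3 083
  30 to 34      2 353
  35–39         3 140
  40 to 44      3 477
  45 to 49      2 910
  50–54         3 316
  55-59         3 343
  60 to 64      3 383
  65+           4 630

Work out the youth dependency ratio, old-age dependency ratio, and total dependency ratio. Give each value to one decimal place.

0–14: 2 707 + 3 085 + 2 517 = 8 309
15–64: 2 401 + 3 633 + 3 083 + 2 353 + 3 140 + 3 477 + 2 910 + 3 316 + 3 343 + 3 383 = 31 039
65+: 4 630
Youth dependency ratio = 8 309 / 31 039 × 100 = 26.8
Old-age dependency ratio = 4 630 / 31 039 × 100 = 14.9
Total dependency ratio = (8 309 + 4 630) / 31 039 × 100 = 12 939 / 31 039 × 100 = 41.7

Youth dependency ratio: 26.8
Old-age dependency ratio: 14.9
Total dependency ratio: 41.7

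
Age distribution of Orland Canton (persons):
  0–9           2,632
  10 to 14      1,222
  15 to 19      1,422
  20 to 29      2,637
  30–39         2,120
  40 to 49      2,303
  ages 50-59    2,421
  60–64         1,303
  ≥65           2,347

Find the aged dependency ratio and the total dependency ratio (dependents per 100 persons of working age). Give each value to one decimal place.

Old-age dependency ratio: 19.2
Total dependency ratio: 50.8

0–14: 2,632 + 1,222 = 3,854
15–64: 1,422 + 2,637 + 2,120 + 2,303 + 2,421 + 1,303 = 12,206
65+: 2,347
Old-age dependency ratio = 2,347 / 12,206 × 100 = 19.2
Total dependency ratio = (3,854 + 2,347) / 12,206 × 100 = 6,201 / 12,206 × 100 = 50.8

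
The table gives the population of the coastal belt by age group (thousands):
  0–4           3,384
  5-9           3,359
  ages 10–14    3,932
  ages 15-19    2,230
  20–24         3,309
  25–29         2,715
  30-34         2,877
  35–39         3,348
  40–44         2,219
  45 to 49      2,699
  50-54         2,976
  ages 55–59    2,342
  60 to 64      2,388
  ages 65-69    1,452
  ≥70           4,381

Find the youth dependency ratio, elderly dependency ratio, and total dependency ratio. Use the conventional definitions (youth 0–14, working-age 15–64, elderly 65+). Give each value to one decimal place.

0–14: 3,384 + 3,359 + 3,932 = 10,675
15–64: 2,230 + 3,309 + 2,715 + 2,877 + 3,348 + 2,219 + 2,699 + 2,976 + 2,342 + 2,388 = 27,103
65+: 1,452 + 4,381 = 5,833
Youth dependency ratio = 10,675 / 27,103 × 100 = 39.4
Old-age dependency ratio = 5,833 / 27,103 × 100 = 21.5
Total dependency ratio = (10,675 + 5,833) / 27,103 × 100 = 16,508 / 27,103 × 100 = 60.9

Youth dependency ratio: 39.4
Old-age dependency ratio: 21.5
Total dependency ratio: 60.9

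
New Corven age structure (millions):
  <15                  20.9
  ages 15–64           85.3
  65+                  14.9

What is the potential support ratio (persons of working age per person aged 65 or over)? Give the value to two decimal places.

Potential support ratio: 5.72

Potential support ratio = 85.3 / 14.9 = 5.72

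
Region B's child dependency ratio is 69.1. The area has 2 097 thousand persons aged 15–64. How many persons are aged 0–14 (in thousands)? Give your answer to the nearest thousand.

Youth dependency ratio = youth / working-age × 100
69.1 = Y / 2 097 × 100
⇒ 1 449

Aged 0–14: 1 449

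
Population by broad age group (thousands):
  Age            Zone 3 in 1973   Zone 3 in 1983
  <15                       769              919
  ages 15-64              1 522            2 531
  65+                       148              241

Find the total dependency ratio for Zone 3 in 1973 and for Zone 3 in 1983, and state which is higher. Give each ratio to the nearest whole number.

Zone 3 in 1973: 60
Zone 3 in 1983: 46
Higher: Zone 3 in 1973

Zone 3 in 1973: (769 + 148) / 1 522 × 100 = 917 / 1 522 × 100 = 60
Zone 3 in 1983: (919 + 241) / 2 531 × 100 = 1 160 / 2 531 × 100 = 46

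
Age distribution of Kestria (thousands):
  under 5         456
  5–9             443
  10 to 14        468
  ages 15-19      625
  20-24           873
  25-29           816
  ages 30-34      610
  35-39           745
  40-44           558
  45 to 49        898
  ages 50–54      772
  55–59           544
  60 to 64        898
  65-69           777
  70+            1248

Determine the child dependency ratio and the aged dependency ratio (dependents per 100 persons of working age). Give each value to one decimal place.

0–14: 456 + 443 + 468 = 1367
15–64: 625 + 873 + 816 + 610 + 745 + 558 + 898 + 772 + 544 + 898 = 7339
65+: 777 + 1248 = 2025
Youth dependency ratio = 1367 / 7339 × 100 = 18.6
Old-age dependency ratio = 2025 / 7339 × 100 = 27.6

Youth dependency ratio: 18.6
Old-age dependency ratio: 27.6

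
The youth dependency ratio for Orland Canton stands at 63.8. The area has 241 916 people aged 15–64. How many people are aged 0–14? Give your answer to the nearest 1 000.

Aged 0–14: 154 000

Youth dependency ratio = youth / working-age × 100
63.8 = Y / 241 916 × 100
⇒ 154 000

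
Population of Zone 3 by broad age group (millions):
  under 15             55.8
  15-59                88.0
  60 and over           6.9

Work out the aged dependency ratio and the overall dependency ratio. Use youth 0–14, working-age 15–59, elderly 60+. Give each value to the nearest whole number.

Old-age dependency ratio: 8
Total dependency ratio: 71

Old-age dependency ratio = 6.9 / 88.0 × 100 = 8
Total dependency ratio = (55.8 + 6.9) / 88.0 × 100 = 62.7 / 88.0 × 100 = 71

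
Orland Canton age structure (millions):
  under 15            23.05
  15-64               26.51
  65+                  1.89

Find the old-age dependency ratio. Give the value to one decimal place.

Old-age dependency ratio = 1.89 / 26.51 × 100 = 7.1

Old-age dependency ratio: 7.1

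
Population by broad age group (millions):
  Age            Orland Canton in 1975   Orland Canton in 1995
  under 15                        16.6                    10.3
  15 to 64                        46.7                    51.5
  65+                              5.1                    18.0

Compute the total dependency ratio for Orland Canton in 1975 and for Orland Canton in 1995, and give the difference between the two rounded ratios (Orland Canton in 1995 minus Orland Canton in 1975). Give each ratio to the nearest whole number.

Orland Canton in 1975: 46
Orland Canton in 1995: 55
Difference: +9

Orland Canton in 1975: (16.6 + 5.1) / 46.7 × 100 = 21.7 / 46.7 × 100 = 46
Orland Canton in 1995: (10.3 + 18.0) / 51.5 × 100 = 28.3 / 51.5 × 100 = 55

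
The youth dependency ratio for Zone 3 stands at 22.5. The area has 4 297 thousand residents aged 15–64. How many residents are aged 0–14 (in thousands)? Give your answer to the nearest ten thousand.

Aged 0–14: 970

Youth dependency ratio = youth / working-age × 100
22.5 = Y / 4 297 × 100
⇒ 970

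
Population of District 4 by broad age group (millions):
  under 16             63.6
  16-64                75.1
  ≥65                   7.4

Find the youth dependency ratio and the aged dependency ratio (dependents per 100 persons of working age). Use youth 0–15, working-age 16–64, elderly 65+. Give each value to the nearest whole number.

Youth dependency ratio = 63.6 / 75.1 × 100 = 85
Old-age dependency ratio = 7.4 / 75.1 × 100 = 10

Youth dependency ratio: 85
Old-age dependency ratio: 10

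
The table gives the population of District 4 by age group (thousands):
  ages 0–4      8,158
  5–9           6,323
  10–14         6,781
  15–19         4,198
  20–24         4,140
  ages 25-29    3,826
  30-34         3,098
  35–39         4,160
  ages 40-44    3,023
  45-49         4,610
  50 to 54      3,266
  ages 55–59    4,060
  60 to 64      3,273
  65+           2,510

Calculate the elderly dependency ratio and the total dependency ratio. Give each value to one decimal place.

Old-age dependency ratio: 6.7
Total dependency ratio: 63.1

0–14: 8,158 + 6,323 + 6,781 = 21,262
15–64: 4,198 + 4,140 + 3,826 + 3,098 + 4,160 + 3,023 + 4,610 + 3,266 + 4,060 + 3,273 = 37,654
65+: 2,510
Old-age dependency ratio = 2,510 / 37,654 × 100 = 6.7
Total dependency ratio = (21,262 + 2,510) / 37,654 × 100 = 23,772 / 37,654 × 100 = 63.1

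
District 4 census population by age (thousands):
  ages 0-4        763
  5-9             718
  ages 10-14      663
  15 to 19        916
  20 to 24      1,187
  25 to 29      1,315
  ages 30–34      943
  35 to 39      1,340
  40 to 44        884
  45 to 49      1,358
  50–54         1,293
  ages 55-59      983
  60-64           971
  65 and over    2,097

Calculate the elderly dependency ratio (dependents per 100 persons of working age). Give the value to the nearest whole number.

0–14: 763 + 718 + 663 = 2,144
15–64: 916 + 1,187 + 1,315 + 943 + 1,340 + 884 + 1,358 + 1,293 + 983 + 971 = 11,190
65+: 2,097
Old-age dependency ratio = 2,097 / 11,190 × 100 = 19

Old-age dependency ratio: 19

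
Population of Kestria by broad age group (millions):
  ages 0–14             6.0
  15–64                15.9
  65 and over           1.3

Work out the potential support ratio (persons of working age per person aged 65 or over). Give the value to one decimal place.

Potential support ratio: 12.2

Potential support ratio = 15.9 / 1.3 = 12.2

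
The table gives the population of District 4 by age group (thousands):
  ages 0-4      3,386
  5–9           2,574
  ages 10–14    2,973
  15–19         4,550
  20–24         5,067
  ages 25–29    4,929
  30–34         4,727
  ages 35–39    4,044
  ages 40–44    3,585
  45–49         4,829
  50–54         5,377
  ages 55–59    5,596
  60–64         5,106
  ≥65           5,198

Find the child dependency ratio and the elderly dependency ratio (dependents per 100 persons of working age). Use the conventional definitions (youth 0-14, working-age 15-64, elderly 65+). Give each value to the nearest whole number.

Youth dependency ratio: 19
Old-age dependency ratio: 11

0–14: 3,386 + 2,574 + 2,973 = 8,933
15–64: 4,550 + 5,067 + 4,929 + 4,727 + 4,044 + 3,585 + 4,829 + 5,377 + 5,596 + 5,106 = 47,810
65+: 5,198
Youth dependency ratio = 8,933 / 47,810 × 100 = 19
Old-age dependency ratio = 5,198 / 47,810 × 100 = 11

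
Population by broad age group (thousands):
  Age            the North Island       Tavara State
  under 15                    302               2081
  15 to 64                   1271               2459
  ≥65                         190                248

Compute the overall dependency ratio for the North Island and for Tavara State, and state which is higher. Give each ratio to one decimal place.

the North Island: (302 + 190) / 1271 × 100 = 492 / 1271 × 100 = 38.7
Tavara State: (2081 + 248) / 2459 × 100 = 2329 / 2459 × 100 = 94.7

the North Island: 38.7
Tavara State: 94.7
Higher: Tavara State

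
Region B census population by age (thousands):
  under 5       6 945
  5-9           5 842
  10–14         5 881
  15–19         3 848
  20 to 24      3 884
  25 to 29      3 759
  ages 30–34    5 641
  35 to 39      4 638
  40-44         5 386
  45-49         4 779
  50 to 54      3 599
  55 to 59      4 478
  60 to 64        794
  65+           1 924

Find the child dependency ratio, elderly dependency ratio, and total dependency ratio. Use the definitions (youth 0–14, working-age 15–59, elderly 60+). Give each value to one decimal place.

0–14: 6 945 + 5 842 + 5 881 = 18 668
15–59: 3 848 + 3 884 + 3 759 + 5 641 + 4 638 + 5 386 + 4 779 + 3 599 + 4 478 = 40 012
60+: 794 + 1 924 = 2 718
Youth dependency ratio = 18 668 / 40 012 × 100 = 46.7
Old-age dependency ratio = 2 718 / 40 012 × 100 = 6.8
Total dependency ratio = (18 668 + 2 718) / 40 012 × 100 = 21 386 / 40 012 × 100 = 53.4

Youth dependency ratio: 46.7
Old-age dependency ratio: 6.8
Total dependency ratio: 53.4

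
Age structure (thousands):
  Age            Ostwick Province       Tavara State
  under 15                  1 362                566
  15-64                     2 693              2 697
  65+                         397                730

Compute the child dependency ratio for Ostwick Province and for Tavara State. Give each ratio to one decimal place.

Ostwick Province: 50.6
Tavara State: 21.0

Ostwick Province: 1 362 / 2 693 × 100 = 50.6
Tavara State: 566 / 2 697 × 100 = 21.0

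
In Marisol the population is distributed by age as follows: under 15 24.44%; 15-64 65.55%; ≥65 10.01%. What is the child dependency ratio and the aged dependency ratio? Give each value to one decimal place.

Youth dependency ratio: 37.3
Old-age dependency ratio: 15.3

Youth dependency ratio = 24.44 / 65.55 × 100 = 37.3
Old-age dependency ratio = 10.01 / 65.55 × 100 = 15.3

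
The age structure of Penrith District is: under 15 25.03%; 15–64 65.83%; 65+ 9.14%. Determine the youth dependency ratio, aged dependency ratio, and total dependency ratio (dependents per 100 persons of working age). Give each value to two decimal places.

Youth dependency ratio = 25.03 / 65.83 × 100 = 38.02
Old-age dependency ratio = 9.14 / 65.83 × 100 = 13.88
Total dependency ratio = (25.03 + 9.14) / 65.83 × 100 = 34.17 / 65.83 × 100 = 51.91

Youth dependency ratio: 38.02
Old-age dependency ratio: 13.88
Total dependency ratio: 51.91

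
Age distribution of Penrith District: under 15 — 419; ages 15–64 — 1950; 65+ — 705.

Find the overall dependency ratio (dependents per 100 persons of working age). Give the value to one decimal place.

Total dependency ratio: 57.6

Total dependency ratio = (419 + 705) / 1950 × 100 = 1124 / 1950 × 100 = 57.6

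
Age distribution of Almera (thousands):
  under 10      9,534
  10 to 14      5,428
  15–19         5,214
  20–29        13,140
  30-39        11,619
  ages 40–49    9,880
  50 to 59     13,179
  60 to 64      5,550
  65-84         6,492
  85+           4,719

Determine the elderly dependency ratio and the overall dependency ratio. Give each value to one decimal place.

Old-age dependency ratio: 19.1
Total dependency ratio: 44.7

0–14: 9,534 + 5,428 = 14,962
15–64: 5,214 + 13,140 + 11,619 + 9,880 + 13,179 + 5,550 = 58,582
65+: 6,492 + 4,719 = 11,211
Old-age dependency ratio = 11,211 / 58,582 × 100 = 19.1
Total dependency ratio = (14,962 + 11,211) / 58,582 × 100 = 26,173 / 58,582 × 100 = 44.7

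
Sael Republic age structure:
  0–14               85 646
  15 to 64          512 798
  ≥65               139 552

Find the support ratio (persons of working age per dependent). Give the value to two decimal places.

Support ratio = 512 798 / (85 646 + 139 552) = 512 798 / 225 198 = 2.28

Support ratio: 2.28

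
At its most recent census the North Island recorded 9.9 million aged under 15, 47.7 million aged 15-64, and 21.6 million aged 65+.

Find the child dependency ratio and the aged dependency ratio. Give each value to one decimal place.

Youth dependency ratio = 9.9 / 47.7 × 100 = 20.8
Old-age dependency ratio = 21.6 / 47.7 × 100 = 45.3

Youth dependency ratio: 20.8
Old-age dependency ratio: 45.3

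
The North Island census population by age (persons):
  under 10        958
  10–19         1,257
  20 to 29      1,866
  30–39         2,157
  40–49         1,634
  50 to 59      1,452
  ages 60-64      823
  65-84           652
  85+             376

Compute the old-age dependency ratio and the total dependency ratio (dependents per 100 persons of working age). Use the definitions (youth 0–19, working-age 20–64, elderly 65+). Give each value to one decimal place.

0–19: 958 + 1,257 = 2,215
20–64: 1,866 + 2,157 + 1,634 + 1,452 + 823 = 7,932
65+: 652 + 376 = 1,028
Old-age dependency ratio = 1,028 / 7,932 × 100 = 13.0
Total dependency ratio = (2,215 + 1,028) / 7,932 × 100 = 3,243 / 7,932 × 100 = 40.9

Old-age dependency ratio: 13.0
Total dependency ratio: 40.9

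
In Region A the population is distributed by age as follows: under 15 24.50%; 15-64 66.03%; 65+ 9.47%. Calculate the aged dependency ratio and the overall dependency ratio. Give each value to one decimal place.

Old-age dependency ratio: 14.3
Total dependency ratio: 51.4

Old-age dependency ratio = 9.47 / 66.03 × 100 = 14.3
Total dependency ratio = (24.50 + 9.47) / 66.03 × 100 = 33.97 / 66.03 × 100 = 51.4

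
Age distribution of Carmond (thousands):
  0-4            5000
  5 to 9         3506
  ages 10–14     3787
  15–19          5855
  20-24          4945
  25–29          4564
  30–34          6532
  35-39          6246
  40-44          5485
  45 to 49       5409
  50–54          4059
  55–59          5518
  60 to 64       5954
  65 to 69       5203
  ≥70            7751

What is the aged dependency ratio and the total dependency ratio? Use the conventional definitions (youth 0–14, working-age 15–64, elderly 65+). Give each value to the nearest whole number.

Old-age dependency ratio: 24
Total dependency ratio: 46

0–14: 5000 + 3506 + 3787 = 12293
15–64: 5855 + 4945 + 4564 + 6532 + 6246 + 5485 + 5409 + 4059 + 5518 + 5954 = 54567
65+: 5203 + 7751 = 12954
Old-age dependency ratio = 12954 / 54567 × 100 = 24
Total dependency ratio = (12293 + 12954) / 54567 × 100 = 25247 / 54567 × 100 = 46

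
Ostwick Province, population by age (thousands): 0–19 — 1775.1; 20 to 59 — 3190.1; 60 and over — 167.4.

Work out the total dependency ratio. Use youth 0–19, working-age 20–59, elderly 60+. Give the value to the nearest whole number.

Total dependency ratio = (1775.1 + 167.4) / 3190.1 × 100 = 1942.5 / 3190.1 × 100 = 61

Total dependency ratio: 61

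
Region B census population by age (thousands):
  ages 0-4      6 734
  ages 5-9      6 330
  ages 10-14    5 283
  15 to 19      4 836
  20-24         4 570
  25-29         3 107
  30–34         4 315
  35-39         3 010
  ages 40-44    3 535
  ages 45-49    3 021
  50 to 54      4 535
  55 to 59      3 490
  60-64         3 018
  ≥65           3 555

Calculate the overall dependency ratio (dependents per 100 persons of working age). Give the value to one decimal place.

Total dependency ratio: 58.5

0–14: 6 734 + 6 330 + 5 283 = 18 347
15–64: 4 836 + 4 570 + 3 107 + 4 315 + 3 010 + 3 535 + 3 021 + 4 535 + 3 490 + 3 018 = 37 437
65+: 3 555
Total dependency ratio = (18 347 + 3 555) / 37 437 × 100 = 21 902 / 37 437 × 100 = 58.5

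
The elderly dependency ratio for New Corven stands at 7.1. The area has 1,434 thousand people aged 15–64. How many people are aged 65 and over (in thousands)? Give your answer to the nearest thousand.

Old-age dependency ratio = elderly / working-age × 100
7.1 = E / 1,434 × 100
⇒ 102

Aged 65 and over: 102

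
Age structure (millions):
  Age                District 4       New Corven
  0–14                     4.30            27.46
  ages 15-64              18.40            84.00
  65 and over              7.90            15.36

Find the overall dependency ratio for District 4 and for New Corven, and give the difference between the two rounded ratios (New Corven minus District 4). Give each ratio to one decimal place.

District 4: 66.3
New Corven: 51.0
Difference: -15.3

District 4: (4.30 + 7.90) / 18.40 × 100 = 12.20 / 18.40 × 100 = 66.3
New Corven: (27.46 + 15.36) / 84.00 × 100 = 42.82 / 84.00 × 100 = 51.0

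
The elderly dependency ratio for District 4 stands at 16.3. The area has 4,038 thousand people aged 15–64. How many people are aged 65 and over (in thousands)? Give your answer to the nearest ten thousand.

Aged 65 and over: 660

Old-age dependency ratio = elderly / working-age × 100
16.3 = E / 4,038 × 100
⇒ 660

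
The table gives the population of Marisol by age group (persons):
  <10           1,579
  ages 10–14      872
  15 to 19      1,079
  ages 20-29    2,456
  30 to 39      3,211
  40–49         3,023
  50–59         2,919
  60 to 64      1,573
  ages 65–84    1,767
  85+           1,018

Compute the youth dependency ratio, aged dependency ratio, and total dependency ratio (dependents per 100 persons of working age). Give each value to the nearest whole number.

Youth dependency ratio: 17
Old-age dependency ratio: 20
Total dependency ratio: 37

0–14: 1,579 + 872 = 2,451
15–64: 1,079 + 2,456 + 3,211 + 3,023 + 2,919 + 1,573 = 14,261
65+: 1,767 + 1,018 = 2,785
Youth dependency ratio = 2,451 / 14,261 × 100 = 17
Old-age dependency ratio = 2,785 / 14,261 × 100 = 20
Total dependency ratio = (2,451 + 2,785) / 14,261 × 100 = 5,236 / 14,261 × 100 = 37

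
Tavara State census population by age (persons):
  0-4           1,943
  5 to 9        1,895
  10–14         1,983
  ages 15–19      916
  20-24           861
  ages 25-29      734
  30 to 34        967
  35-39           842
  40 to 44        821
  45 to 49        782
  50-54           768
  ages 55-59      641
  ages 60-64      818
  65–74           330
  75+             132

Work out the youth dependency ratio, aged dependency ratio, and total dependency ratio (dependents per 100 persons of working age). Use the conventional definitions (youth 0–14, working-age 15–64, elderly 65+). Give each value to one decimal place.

0–14: 1,943 + 1,895 + 1,983 = 5,821
15–64: 916 + 861 + 734 + 967 + 842 + 821 + 782 + 768 + 641 + 818 = 8,150
65+: 330 + 132 = 462
Youth dependency ratio = 5,821 / 8,150 × 100 = 71.4
Old-age dependency ratio = 462 / 8,150 × 100 = 5.7
Total dependency ratio = (5,821 + 462) / 8,150 × 100 = 6,283 / 8,150 × 100 = 77.1

Youth dependency ratio: 71.4
Old-age dependency ratio: 5.7
Total dependency ratio: 77.1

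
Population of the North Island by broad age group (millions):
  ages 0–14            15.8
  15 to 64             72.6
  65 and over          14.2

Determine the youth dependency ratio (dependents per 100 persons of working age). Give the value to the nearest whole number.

Youth dependency ratio: 22

Youth dependency ratio = 15.8 / 72.6 × 100 = 22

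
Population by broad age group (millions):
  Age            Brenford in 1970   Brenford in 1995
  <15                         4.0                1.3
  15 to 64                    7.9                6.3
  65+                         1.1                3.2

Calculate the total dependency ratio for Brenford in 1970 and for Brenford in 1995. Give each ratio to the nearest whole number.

Brenford in 1970: (4.0 + 1.1) / 7.9 × 100 = 5.1 / 7.9 × 100 = 65
Brenford in 1995: (1.3 + 3.2) / 6.3 × 100 = 4.5 / 6.3 × 100 = 71

Brenford in 1970: 65
Brenford in 1995: 71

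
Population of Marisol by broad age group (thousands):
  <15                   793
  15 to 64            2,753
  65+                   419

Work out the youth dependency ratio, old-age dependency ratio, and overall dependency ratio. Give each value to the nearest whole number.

Youth dependency ratio: 29
Old-age dependency ratio: 15
Total dependency ratio: 44

Youth dependency ratio = 793 / 2,753 × 100 = 29
Old-age dependency ratio = 419 / 2,753 × 100 = 15
Total dependency ratio = (793 + 419) / 2,753 × 100 = 1,212 / 2,753 × 100 = 44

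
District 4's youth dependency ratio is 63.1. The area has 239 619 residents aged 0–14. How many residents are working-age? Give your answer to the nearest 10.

Youth dependency ratio = youth / working-age × 100
63.1 = 239 619 / W × 100
⇒ 379 740

Working-age: 379 740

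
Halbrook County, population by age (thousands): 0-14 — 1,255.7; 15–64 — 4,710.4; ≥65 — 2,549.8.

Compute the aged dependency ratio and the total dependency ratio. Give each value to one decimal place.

Old-age dependency ratio = 2,549.8 / 4,710.4 × 100 = 54.1
Total dependency ratio = (1,255.7 + 2,549.8) / 4,710.4 × 100 = 3,805.5 / 4,710.4 × 100 = 80.8

Old-age dependency ratio: 54.1
Total dependency ratio: 80.8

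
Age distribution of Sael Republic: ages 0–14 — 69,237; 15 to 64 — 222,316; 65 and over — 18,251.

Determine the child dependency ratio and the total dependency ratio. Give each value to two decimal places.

Youth dependency ratio = 69,237 / 222,316 × 100 = 31.14
Total dependency ratio = (69,237 + 18,251) / 222,316 × 100 = 87,488 / 222,316 × 100 = 39.35

Youth dependency ratio: 31.14
Total dependency ratio: 39.35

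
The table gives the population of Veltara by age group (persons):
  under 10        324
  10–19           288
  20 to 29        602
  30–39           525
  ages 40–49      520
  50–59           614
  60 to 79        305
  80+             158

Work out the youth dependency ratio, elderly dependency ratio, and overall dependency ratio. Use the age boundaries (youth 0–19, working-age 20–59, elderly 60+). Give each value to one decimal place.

0–19: 324 + 288 = 612
20–59: 602 + 525 + 520 + 614 = 2 261
60+: 305 + 158 = 463
Youth dependency ratio = 612 / 2 261 × 100 = 27.1
Old-age dependency ratio = 463 / 2 261 × 100 = 20.5
Total dependency ratio = (612 + 463) / 2 261 × 100 = 1 075 / 2 261 × 100 = 47.5

Youth dependency ratio: 27.1
Old-age dependency ratio: 20.5
Total dependency ratio: 47.5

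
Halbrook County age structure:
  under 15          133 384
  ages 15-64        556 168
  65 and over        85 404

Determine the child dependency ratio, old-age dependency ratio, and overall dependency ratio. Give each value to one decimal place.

Youth dependency ratio = 133 384 / 556 168 × 100 = 24.0
Old-age dependency ratio = 85 404 / 556 168 × 100 = 15.4
Total dependency ratio = (133 384 + 85 404) / 556 168 × 100 = 218 788 / 556 168 × 100 = 39.3

Youth dependency ratio: 24.0
Old-age dependency ratio: 15.4
Total dependency ratio: 39.3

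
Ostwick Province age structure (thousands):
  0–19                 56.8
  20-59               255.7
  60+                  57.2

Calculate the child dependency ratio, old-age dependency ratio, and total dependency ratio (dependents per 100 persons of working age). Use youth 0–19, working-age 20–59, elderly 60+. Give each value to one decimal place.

Youth dependency ratio: 22.2
Old-age dependency ratio: 22.4
Total dependency ratio: 44.6

Youth dependency ratio = 56.8 / 255.7 × 100 = 22.2
Old-age dependency ratio = 57.2 / 255.7 × 100 = 22.4
Total dependency ratio = (56.8 + 57.2) / 255.7 × 100 = 114.0 / 255.7 × 100 = 44.6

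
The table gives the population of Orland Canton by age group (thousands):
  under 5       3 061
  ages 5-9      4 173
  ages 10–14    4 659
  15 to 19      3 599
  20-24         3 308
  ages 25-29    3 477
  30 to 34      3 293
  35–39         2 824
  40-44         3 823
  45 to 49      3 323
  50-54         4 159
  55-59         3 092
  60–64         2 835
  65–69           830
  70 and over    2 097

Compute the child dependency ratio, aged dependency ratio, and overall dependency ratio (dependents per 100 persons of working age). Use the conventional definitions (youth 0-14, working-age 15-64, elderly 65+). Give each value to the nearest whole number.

Youth dependency ratio: 35
Old-age dependency ratio: 9
Total dependency ratio: 44

0–14: 3 061 + 4 173 + 4 659 = 11 893
15–64: 3 599 + 3 308 + 3 477 + 3 293 + 2 824 + 3 823 + 3 323 + 4 159 + 3 092 + 2 835 = 33 733
65+: 830 + 2 097 = 2 927
Youth dependency ratio = 11 893 / 33 733 × 100 = 35
Old-age dependency ratio = 2 927 / 33 733 × 100 = 9
Total dependency ratio = (11 893 + 2 927) / 33 733 × 100 = 14 820 / 33 733 × 100 = 44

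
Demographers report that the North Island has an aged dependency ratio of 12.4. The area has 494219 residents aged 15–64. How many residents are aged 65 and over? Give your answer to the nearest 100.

Aged 65 and over: 61300

Old-age dependency ratio = elderly / working-age × 100
12.4 = E / 494219 × 100
⇒ 61300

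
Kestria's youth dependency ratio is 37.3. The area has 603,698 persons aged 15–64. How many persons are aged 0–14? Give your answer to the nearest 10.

Youth dependency ratio = youth / working-age × 100
37.3 = Y / 603,698 × 100
⇒ 225,180

Aged 0–14: 225,180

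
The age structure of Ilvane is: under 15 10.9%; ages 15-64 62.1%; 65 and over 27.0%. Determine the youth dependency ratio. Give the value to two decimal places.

Youth dependency ratio: 17.55

Youth dependency ratio = 10.9 / 62.1 × 100 = 17.55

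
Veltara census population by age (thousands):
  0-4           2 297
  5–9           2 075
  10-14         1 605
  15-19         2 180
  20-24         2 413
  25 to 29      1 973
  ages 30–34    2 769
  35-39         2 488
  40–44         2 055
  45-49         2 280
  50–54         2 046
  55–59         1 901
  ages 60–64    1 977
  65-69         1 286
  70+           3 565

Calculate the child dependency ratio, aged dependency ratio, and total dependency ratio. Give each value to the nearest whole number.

Youth dependency ratio: 27
Old-age dependency ratio: 22
Total dependency ratio: 49

0–14: 2 297 + 2 075 + 1 605 = 5 977
15–64: 2 180 + 2 413 + 1 973 + 2 769 + 2 488 + 2 055 + 2 280 + 2 046 + 1 901 + 1 977 = 22 082
65+: 1 286 + 3 565 = 4 851
Youth dependency ratio = 5 977 / 22 082 × 100 = 27
Old-age dependency ratio = 4 851 / 22 082 × 100 = 22
Total dependency ratio = (5 977 + 4 851) / 22 082 × 100 = 10 828 / 22 082 × 100 = 49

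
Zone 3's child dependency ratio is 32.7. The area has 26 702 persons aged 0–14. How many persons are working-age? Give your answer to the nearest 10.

Working-age: 81 660

Youth dependency ratio = youth / working-age × 100
32.7 = 26 702 / W × 100
⇒ 81 660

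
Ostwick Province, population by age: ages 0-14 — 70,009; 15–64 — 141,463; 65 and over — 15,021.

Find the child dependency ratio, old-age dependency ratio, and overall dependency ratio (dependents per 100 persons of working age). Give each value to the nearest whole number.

Youth dependency ratio = 70,009 / 141,463 × 100 = 49
Old-age dependency ratio = 15,021 / 141,463 × 100 = 11
Total dependency ratio = (70,009 + 15,021) / 141,463 × 100 = 85,030 / 141,463 × 100 = 60

Youth dependency ratio: 49
Old-age dependency ratio: 11
Total dependency ratio: 60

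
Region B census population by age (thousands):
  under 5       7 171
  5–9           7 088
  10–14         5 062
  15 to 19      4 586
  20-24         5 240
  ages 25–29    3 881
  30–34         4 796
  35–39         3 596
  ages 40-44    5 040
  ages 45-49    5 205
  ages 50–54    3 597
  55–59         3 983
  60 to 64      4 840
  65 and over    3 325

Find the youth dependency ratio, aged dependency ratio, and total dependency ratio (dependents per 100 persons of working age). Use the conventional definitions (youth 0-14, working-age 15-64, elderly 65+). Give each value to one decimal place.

0–14: 7 171 + 7 088 + 5 062 = 19 321
15–64: 4 586 + 5 240 + 3 881 + 4 796 + 3 596 + 5 040 + 5 205 + 3 597 + 3 983 + 4 840 = 44 764
65+: 3 325
Youth dependency ratio = 19 321 / 44 764 × 100 = 43.2
Old-age dependency ratio = 3 325 / 44 764 × 100 = 7.4
Total dependency ratio = (19 321 + 3 325) / 44 764 × 100 = 22 646 / 44 764 × 100 = 50.6

Youth dependency ratio: 43.2
Old-age dependency ratio: 7.4
Total dependency ratio: 50.6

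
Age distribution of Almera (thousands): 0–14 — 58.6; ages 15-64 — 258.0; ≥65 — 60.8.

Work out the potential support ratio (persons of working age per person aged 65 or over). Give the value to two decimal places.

Potential support ratio: 4.24

Potential support ratio = 258.0 / 60.8 = 4.24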